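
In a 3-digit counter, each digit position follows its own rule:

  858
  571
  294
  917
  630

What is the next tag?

353

First digit — −3 each step, mod 10: 8, 5, 2, 9, 6 → 3.
Second digit goes 5, 7, 9, 1, 3 → 5 (+2 each step, mod 10).
Third digit: 8, 1, 4, 7, 0 → 3 (+3 each step, mod 10).
So the next tag is 353.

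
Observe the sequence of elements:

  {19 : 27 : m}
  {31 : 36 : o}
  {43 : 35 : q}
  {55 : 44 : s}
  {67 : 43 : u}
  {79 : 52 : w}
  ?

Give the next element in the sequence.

First part: 19, 31, 43, 55, 67, 79 → 91 (+12 each step).
Second part goes 27, 36, 35, 44, 43, 52 → 51 (alternating steps +9, −1, +9, −1, …).
Letter goes m, o, q, s, u, w → y (letters move forward 2 places in the alphabet).
Combining the parts gives {91 : 51 : y}.

{91 : 51 : y}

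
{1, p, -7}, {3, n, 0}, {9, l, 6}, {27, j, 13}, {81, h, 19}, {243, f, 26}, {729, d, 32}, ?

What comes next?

{2187, b, 39}

For the first component, ×3 each step: 1, 3, 9, 27, 81, 243, 729 → 2187.
For the letter, letters move back 2 places in the alphabet: p, n, l, j, h, f, d → b.
Third component goes -7, 0, 6, 13, 19, 26, 32 → 39 (alternating steps +7, +6, +7, +6, …).
So the next triple is {2187, b, 39}.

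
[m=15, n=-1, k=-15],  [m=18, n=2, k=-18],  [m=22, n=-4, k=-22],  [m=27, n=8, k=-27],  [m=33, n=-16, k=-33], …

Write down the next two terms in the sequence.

[m=40, n=32, k=-40], [m=48, n=-64, k=-48]

For the m, differences are 3, 4, 5, … (increasing by 1 each time): 15, 18, 22, 27, 33 → 40 → 48.
N: ×(-2) each step, so -1, 2, -4, 8, -16 → 32 → -64.
K: -15, -18, -22, -27, -33 → -40 → -48 (always the negative of the m).
Putting the parts together: [m=40, n=32, k=-40] and then [m=48, n=-64, k=-48].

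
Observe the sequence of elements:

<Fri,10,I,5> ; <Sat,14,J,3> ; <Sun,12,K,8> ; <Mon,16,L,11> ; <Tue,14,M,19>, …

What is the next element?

<Wed,18,N,30>

Day: runs through the weekdays Mon→Sun, so Fri, Sat, Sun, Mon, Tue → Wed.
Second value — alternating steps +4, −2, +4, −2, …: 10, 14, 12, 16, 14 → 18.
Letter goes I, J, K, L, M → N (letters move forward 1 place in the alphabet).
For the fourth value, each term is the sum of the two before it: 5, 3, 8, 11, 19 → 30.
Putting it together: <Wed,18,N,30>.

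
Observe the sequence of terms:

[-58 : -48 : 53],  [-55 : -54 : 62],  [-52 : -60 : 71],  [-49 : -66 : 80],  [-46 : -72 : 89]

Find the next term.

First part — +3 each step: -58, -55, -52, -49, -46 → -43.
Second part — −6 each step: -48, -54, -60, -66, -72 → -78.
Third part: +9 each step, so 53, 62, 71, 80, 89 → 98.
Combining the parts gives [-43 : -78 : 98].

[-43 : -78 : 98]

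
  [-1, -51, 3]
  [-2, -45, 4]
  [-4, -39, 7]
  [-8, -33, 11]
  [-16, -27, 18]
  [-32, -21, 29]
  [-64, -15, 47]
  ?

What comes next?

[-128, -9, 76]

First coordinate: ×2 each step; -1, -2, -4, -8, -16, -32, -64 → -128.
Second coordinate: -51, -45, -39, -33, -27, -21, -15 → -9 (+6 each step).
Third coordinate: 3, 4, 7, 11, 18, 29, 47 → 76 (each term is the sum of the two before it).
Combining the parts gives [-128, -9, 76].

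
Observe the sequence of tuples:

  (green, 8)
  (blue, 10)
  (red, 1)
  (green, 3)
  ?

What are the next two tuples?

Colour: repeats green → blue → red, so green, blue, red, green → blue → red.
Second entry — alternating steps +2, −9, +2, −9, …: 8, 10, 1, 3 → -6 → -4.
Putting the parts together: (blue, -6) and then (red, -4).

(blue, -6), (red, -4)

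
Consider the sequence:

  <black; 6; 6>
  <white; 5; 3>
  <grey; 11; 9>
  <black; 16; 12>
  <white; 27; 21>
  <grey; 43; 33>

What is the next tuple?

Shade: black, white, grey, black, white, grey → black (repeats black → white → grey).
For the second coordinate, each term is the sum of the two before it: 6, 5, 11, 16, 27, 43 → 70.
For the third coordinate, each term is the sum of the two before it: 6, 3, 9, 12, 21, 33 → 54.
Combining the parts gives <black; 70; 54>.

<black; 70; 54>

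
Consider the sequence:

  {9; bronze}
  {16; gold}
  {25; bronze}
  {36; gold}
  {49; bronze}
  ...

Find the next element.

First component: 9, 16, 25, 36, 49 → 64 (perfect squares: 3², 4², 5², …).
Rank: alternates bronze ↔ gold; bronze, gold, bronze, gold, bronze → gold.
Putting it together: {64; gold}.

{64; gold}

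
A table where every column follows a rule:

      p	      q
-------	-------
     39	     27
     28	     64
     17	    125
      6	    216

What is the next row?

For the column p, −11 each step: 39, 28, 17, 6 → -5.
Column q goes 27, 64, 125, 216 → 343 (perfect cubes: 3³, 4³, 5³, …).
So the next row is -5  343.

-5  343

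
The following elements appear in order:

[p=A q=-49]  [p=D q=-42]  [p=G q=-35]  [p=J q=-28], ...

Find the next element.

[p=M q=-21]

P: letters move forward 3 places in the alphabet; A, D, G, J → M.
For the q, +7 each step: -49, -42, -35, -28 → -21.
So the next element is [p=M q=-21].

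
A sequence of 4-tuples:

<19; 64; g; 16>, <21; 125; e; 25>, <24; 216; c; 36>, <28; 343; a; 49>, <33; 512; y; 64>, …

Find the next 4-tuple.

First slot: 19, 21, 24, 28, 33 → 39 (differences are 2, 3, 4, … (increasing by 1 each time)).
For the second slot, perfect cubes: 4³, 5³, 6³, …: 64, 125, 216, 343, 512 → 729.
Letter goes g, e, c, a, y → w (letters move back 2 places in the alphabet, wrapping A→Z).
Fourth slot: 16, 25, 36, 49, 64 → 81 (perfect squares: 4², 5², 6², …).
So the next 4-tuple is <39; 729; w; 81>.

<39; 729; w; 81>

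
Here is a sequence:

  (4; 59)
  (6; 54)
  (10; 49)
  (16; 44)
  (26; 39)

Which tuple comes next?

(42; 34)

First part goes 4, 6, 10, 16, 26 → 42 (each term is the sum of the two before it).
Second part — −5 each step: 59, 54, 49, 44, 39 → 34.
So the next tuple is (42; 34).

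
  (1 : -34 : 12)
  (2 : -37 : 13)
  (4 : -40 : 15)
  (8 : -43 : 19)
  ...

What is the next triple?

First coordinate: ×2 each step; 1, 2, 4, 8 → 16.
Second coordinate: −3 each step; -34, -37, -40, -43 → -46.
Third coordinate goes 12, 13, 15, 19 → 27 (always 11 more than the first coordinate).
So the next triple is (16 : -46 : 27).

(16 : -46 : 27)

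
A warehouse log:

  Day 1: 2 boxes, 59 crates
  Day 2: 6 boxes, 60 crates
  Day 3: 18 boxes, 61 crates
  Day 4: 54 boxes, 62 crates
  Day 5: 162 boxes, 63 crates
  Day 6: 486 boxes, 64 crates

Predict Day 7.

Boxes: ×3 each step, so 2, 6, 18, 54, 162, 486 → 1458.
Crates: +1 each step; 59, 60, 61, 62, 63, 64 → 65.
So the next row is 1458 boxes, 65 crates.

1458 boxes, 65 crates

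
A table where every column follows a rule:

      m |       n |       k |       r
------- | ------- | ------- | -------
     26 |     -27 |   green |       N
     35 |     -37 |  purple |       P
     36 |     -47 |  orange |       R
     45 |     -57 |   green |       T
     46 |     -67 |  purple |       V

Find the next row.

55  -77  orange  X

Column m: 26, 35, 36, 45, 46 → 55 (alternating steps +9, +1, +9, +1, …).
Column n — −10 each step: -27, -37, -47, -57, -67 → -77.
For the column k, repeats green → purple → orange: green, purple, orange, green, purple → orange.
Column r: N, P, R, T, V → X (letters move forward 2 places in the alphabet).
Putting it together: 55  -77  orange  X.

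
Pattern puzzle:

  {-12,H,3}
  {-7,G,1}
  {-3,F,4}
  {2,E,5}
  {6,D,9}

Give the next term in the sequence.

For the first entry, alternating steps +5, +4, +5, +4, …: -12, -7, -3, 2, 6 → 11.
Letter: H, G, F, E, D → C (letters move back 1 place in the alphabet).
Third entry: each term is the sum of the two before it; 3, 1, 4, 5, 9 → 14.
So the next term is {11,C,14}.

{11,C,14}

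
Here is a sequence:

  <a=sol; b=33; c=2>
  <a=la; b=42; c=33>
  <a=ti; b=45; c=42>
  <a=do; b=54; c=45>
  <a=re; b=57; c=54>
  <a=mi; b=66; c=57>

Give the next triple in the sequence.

<a=fa; b=69; c=66>

A: runs through the solfège scale do→ti, so sol, la, ti, do, re, mi → fa.
B: 33, 42, 45, 54, 57, 66 → 69 (alternating steps +9, +3, +9, +3, …).
C — always the previous value of the b: 2, 33, 42, 45, 54, 57 → 66.
So the next triple is <a=fa; b=69; c=66>.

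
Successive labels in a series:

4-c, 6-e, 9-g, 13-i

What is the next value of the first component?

18

First component goes 4, 6, 9, 13 → 18 (differences are 2, 3, 4, … (increasing by 1 each time)).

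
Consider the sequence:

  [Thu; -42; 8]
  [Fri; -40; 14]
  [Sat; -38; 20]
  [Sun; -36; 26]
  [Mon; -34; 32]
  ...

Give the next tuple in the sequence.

[Tue; -32; 38]

Day — runs through the weekdays Mon→Sun: Thu, Fri, Sat, Sun, Mon → Tue.
Second component: +2 each step, so -42, -40, -38, -36, -34 → -32.
Third component goes 8, 14, 20, 26, 32 → 38 (+6 each step).
Combining the parts gives [Tue; -32; 38].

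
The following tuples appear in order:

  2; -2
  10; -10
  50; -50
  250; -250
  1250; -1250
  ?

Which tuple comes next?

For the first component, ×5 each step: 2, 10, 50, 250, 1250 → 6250.
Second component goes -2, -10, -50, -250, -1250 → -6250 (always the negative of the first component).
Combining the parts gives 6250; -6250.

6250; -6250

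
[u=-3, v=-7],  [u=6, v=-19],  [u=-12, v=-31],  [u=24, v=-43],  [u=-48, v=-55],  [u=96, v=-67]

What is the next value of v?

-79

V: −12 each step; -7, -19, -31, -43, -55, -67 → -79.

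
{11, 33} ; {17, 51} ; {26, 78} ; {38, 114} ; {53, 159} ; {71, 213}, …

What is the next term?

First value — differences are 6, 9, 12, … (increasing by 3 each time): 11, 17, 26, 38, 53, 71 → 92.
Second value: always 3 × the first value; 33, 51, 78, 114, 159, 213 → 276.
So the next term is {92, 276}.

{92, 276}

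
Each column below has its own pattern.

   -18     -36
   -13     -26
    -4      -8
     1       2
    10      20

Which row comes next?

15  30

First component — alternating steps +5, +9, +5, +9, …: -18, -13, -4, 1, 10 → 15.
Second component goes -36, -26, -8, 2, 20 → 30 (always 2 × the first component).
So the next row is 15  30.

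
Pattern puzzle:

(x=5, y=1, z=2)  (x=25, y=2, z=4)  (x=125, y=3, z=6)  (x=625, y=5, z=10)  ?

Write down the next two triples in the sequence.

X goes 5, 25, 125, 625 → 3125 → 15625 (×5 each step).
For the y, each term is the sum of the two before it: 1, 2, 3, 5 → 8 → 13.
For the z, always 2 × the y: 2, 4, 6, 10 → 16 → 26.
So the next two triples are (x=3125, y=8, z=16) and (x=15625, y=13, z=26).

(x=3125, y=8, z=16), (x=15625, y=13, z=26)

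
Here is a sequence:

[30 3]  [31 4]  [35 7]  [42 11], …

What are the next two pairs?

First slot: differences are 1, 4, 7, … (increasing by 3 each time); 30, 31, 35, 42 → 52 → 65.
For the second slot, each term is the sum of the two before it: 3, 4, 7, 11 → 18 → 29.
Putting the parts together: [52 18] and then [65 29].

[52 18], [65 29]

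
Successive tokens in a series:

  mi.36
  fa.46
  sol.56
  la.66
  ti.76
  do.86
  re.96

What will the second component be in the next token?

Second component: +10 each step, so 36, 46, 56, 66, 76, 86, 96 → 106.

106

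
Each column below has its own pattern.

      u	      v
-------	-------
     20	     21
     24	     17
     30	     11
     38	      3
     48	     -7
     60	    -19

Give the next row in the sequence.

74  -33

Column u — differences are 4, 6, 8, … (increasing by 2 each time): 20, 24, 30, 38, 48, 60 → 74.
Column v goes 21, 17, 11, 3, -7, -19 → -33 (together with the column u always sums to 41).
Putting it together: 74  -33.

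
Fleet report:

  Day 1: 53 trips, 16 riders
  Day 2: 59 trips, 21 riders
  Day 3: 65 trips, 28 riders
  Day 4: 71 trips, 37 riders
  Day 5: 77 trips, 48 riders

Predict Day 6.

83 trips, 61 riders

Trips goes 53, 59, 65, 71, 77 → 83 (+6 each step).
Riders goes 16, 21, 28, 37, 48 → 61 (differences are 5, 7, 9, … (increasing by 2 each time)).
Combining the parts gives 83 trips, 61 riders.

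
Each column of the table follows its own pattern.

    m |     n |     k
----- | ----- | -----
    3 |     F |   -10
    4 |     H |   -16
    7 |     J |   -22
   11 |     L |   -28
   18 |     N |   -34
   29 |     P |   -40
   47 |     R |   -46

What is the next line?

Column m: each term is the sum of the two before it, so 3, 4, 7, 11, 18, 29, 47 → 76.
Column n: letters move forward 2 places in the alphabet; F, H, J, L, N, P, R → T.
Column k goes -10, -16, -22, -28, -34, -40, -46 → -52 (−6 each step).
So the next line is 76  T  -52.

76  T  -52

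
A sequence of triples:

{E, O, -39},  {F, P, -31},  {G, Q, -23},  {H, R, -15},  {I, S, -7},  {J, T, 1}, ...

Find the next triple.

First letter: E, F, G, H, I, J → K (letters move forward 1 place in the alphabet).
For the second letter, letters move forward 1 place in the alphabet: O, P, Q, R, S, T → U.
Third slot: -39, -31, -23, -15, -7, 1 → 9 (+8 each step).
Combining the parts gives {K, U, 9}.

{K, U, 9}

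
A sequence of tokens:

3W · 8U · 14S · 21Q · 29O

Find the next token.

For the first component, differences are 5, 6, 7, … (increasing by 1 each time): 3, 8, 14, 21, 29 → 38.
Letter: W, U, S, Q, O → M (letters move back 2 places in the alphabet).
So the next token is 38M.

38M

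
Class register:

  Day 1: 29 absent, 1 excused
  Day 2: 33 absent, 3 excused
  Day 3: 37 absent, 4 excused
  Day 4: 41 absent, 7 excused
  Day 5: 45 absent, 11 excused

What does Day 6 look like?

For the absent, +4 each step: 29, 33, 37, 41, 45 → 49.
Excused: each term is the sum of the two before it, so 1, 3, 4, 7, 11 → 18.
So the next record is 49 absent, 18 excused.

49 absent, 18 excused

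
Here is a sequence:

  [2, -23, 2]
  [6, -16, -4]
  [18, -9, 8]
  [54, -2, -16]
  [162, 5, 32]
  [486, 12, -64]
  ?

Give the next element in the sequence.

[1458, 19, 128]

First entry: 2, 6, 18, 54, 162, 486 → 1458 (×3 each step).
Second entry: -23, -16, -9, -2, 5, 12 → 19 (+7 each step).
Third entry goes 2, -4, 8, -16, 32, -64 → 128 (×(-2) each step).
So the next element is [1458, 19, 128].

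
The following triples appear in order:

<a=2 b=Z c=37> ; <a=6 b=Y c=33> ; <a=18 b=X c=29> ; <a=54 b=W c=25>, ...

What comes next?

<a=162 b=V c=21>

A — ×3 each step: 2, 6, 18, 54 → 162.
For the b, letters move back 1 place in the alphabet: Z, Y, X, W → V.
C: −4 each step, so 37, 33, 29, 25 → 21.
So the next triple is <a=162 b=V c=21>.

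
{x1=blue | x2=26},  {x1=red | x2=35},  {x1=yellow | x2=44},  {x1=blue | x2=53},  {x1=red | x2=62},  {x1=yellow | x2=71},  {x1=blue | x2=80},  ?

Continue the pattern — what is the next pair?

X1: blue, red, yellow, blue, red, yellow, blue → red (repeats blue → red → yellow).
X2 goes 26, 35, 44, 53, 62, 71, 80 → 89 (+9 each step).
Combining the parts gives {x1=red | x2=89}.

{x1=red | x2=89}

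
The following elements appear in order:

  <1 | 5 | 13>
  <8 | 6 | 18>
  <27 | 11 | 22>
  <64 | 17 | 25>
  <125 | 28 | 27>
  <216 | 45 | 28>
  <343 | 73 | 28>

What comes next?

<512 | 118 | 27>

First part — perfect cubes: 1³, 2³, 3³, …: 1, 8, 27, 64, 125, 216, 343 → 512.
Second part: each term is the sum of the two before it; 5, 6, 11, 17, 28, 45, 73 → 118.
Third part — differences are 5, 4, 3, … (decreasing by 1 each time): 13, 18, 22, 25, 27, 28, 28 → 27.
Putting it together: <512 | 118 | 27>.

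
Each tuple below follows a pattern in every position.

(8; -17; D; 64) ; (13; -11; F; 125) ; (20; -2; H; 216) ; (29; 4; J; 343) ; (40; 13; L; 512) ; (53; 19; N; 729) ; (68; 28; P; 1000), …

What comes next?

(85; 34; R; 1331)

First part: differences are 5, 7, 9, … (increasing by 2 each time), so 8, 13, 20, 29, 40, 53, 68 → 85.
Second part: -17, -11, -2, 4, 13, 19, 28 → 34 (alternating steps +6, +9, +6, +9, …).
Letter: letters move forward 2 places in the alphabet, so D, F, H, J, L, N, P → R.
For the fourth part, perfect cubes: 4³, 5³, 6³, …: 64, 125, 216, 343, 512, 729, 1000 → 1331.
So the next tuple is (85; 34; R; 1331).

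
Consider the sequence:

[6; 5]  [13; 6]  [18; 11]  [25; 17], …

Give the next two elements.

[30; 28], [37; 45]

First entry goes 6, 13, 18, 25 → 30 → 37 (alternating steps +7, +5, +7, +5, …).
For the second entry, each term is the sum of the two before it: 5, 6, 11, 17 → 28 → 45.
So the next two elements are [30; 28] and [37; 45].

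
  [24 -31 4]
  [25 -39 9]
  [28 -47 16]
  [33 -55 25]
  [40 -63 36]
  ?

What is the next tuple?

[49 -71 49]

First part: differences are 1, 3, 5, … (increasing by 2 each time), so 24, 25, 28, 33, 40 → 49.
Second part: −8 each step; -31, -39, -47, -55, -63 → -71.
Third part — perfect squares: 2², 3², 4², …: 4, 9, 16, 25, 36 → 49.
Combining the parts gives [49 -71 49].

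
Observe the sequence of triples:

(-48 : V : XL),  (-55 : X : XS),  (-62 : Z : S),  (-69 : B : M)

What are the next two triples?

First entry goes -48, -55, -62, -69 → -76 → -83 (−7 each step).
Letter: letters move forward 2 places in the alphabet, wrapping Z→A, so V, X, Z, B → D → F.
Size: XL, XS, S, M → L → XL (runs through clothing sizes XS→XL).
So the next two triples are (-76 : D : L) and (-83 : F : XL).

(-76 : D : L), (-83 : F : XL)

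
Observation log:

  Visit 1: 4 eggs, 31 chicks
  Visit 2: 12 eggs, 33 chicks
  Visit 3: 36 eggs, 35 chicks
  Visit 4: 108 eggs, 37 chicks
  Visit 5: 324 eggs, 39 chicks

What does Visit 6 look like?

Eggs: 4, 12, 36, 108, 324 → 972 (×3 each step).
Chicks: +2 each step, so 31, 33, 35, 37, 39 → 41.
Putting it together: 972 eggs, 41 chicks.

972 eggs, 41 chicks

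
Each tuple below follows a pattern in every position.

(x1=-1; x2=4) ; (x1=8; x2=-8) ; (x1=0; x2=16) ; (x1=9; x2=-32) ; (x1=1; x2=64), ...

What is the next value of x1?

10

X1: -1, 8, 0, 9, 1 → 10 (alternating steps +9, −8, +9, −8, …).
X2: 4, -8, 16, -32, 64 → -128 (×(-2) each step).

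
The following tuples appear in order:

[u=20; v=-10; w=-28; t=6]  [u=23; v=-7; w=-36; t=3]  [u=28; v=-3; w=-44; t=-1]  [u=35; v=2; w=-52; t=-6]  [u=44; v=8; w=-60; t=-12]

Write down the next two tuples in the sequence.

[u=55; v=15; w=-68; t=-19], [u=68; v=23; w=-76; t=-27]

For the u, differences are 3, 5, 7, … (increasing by 2 each time): 20, 23, 28, 35, 44 → 55 → 68.
V goes -10, -7, -3, 2, 8 → 15 → 23 (differences are 3, 4, 5, … (increasing by 1 each time)).
W — −8 each step: -28, -36, -44, -52, -60 → -68 → -76.
T goes 6, 3, -1, -6, -12 → -19 → -27 (together with the v always sums to -4).
Putting the parts together: [u=55; v=15; w=-68; t=-19] and then [u=68; v=23; w=-76; t=-27].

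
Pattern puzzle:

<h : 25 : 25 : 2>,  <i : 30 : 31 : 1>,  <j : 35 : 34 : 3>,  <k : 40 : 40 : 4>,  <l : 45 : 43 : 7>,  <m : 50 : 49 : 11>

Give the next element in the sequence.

<n : 55 : 52 : 18>

Letter goes h, i, j, k, l, m → n (letters move forward 1 place in the alphabet).
Second coordinate — +5 each step: 25, 30, 35, 40, 45, 50 → 55.
Third coordinate — alternating steps +6, +3, +6, +3, …: 25, 31, 34, 40, 43, 49 → 52.
Fourth coordinate — each term is the sum of the two before it: 2, 1, 3, 4, 7, 11 → 18.
Putting it together: <n : 55 : 52 : 18>.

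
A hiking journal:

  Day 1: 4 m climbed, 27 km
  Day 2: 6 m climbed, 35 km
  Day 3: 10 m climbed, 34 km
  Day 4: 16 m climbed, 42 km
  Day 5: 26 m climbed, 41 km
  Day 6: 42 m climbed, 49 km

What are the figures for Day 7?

M climbed: 4, 6, 10, 16, 26, 42 → 68 (each term is the sum of the two before it).
For the km, alternating steps +8, −1, +8, −1, …: 27, 35, 34, 42, 41, 49 → 48.
So the next line is 68 m climbed, 48 km.

68 m climbed, 48 km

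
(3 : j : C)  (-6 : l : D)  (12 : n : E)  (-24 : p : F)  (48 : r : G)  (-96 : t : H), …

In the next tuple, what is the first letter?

For the first letter, letters move forward 2 places in the alphabet: j, l, n, p, r, t → v.

v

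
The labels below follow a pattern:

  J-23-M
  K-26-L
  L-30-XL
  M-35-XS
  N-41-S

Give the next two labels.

O-48-M then P-56-L

Letter goes J, K, L, M, N → O → P (letters move forward 1 place in the alphabet).
Second component: differences are 3, 4, 5, … (increasing by 1 each time); 23, 26, 30, 35, 41 → 48 → 56.
Size — runs through clothing sizes XS→XL: M, L, XL, XS, S → M → L.
So the next two labels are O-48-M and P-56-L.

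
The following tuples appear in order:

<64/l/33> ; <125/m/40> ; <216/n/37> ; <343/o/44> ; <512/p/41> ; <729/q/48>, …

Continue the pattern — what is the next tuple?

<1000/r/45>

For the first slot, perfect cubes: 4³, 5³, 6³, …: 64, 125, 216, 343, 512, 729 → 1000.
Letter — letters move forward 1 place in the alphabet: l, m, n, o, p, q → r.
For the third slot, alternating steps +7, −3, +7, −3, …: 33, 40, 37, 44, 41, 48 → 45.
So the next tuple is <1000/r/45>.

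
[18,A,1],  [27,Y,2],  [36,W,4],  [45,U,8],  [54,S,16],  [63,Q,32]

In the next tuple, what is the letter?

O

For the letter, letters move back 2 places in the alphabet, wrapping A→Z: A, Y, W, U, S, Q → O.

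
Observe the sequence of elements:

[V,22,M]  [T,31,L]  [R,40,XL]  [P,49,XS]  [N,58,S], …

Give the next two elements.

[L,67,M], [J,76,L]

Letter: letters move back 2 places in the alphabet; V, T, R, P, N → L → J.
Second coordinate goes 22, 31, 40, 49, 58 → 67 → 76 (+9 each step).
Size goes M, L, XL, XS, S → M → L (runs through clothing sizes XS→XL).
Putting the parts together: [L,67,M] and then [J,76,L].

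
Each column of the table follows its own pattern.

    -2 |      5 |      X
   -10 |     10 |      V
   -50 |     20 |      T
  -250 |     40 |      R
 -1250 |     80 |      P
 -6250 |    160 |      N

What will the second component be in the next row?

320

Second component: 5, 10, 20, 40, 80, 160 → 320 (×2 each step).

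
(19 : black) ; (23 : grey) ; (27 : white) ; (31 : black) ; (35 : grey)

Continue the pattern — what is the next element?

(39 : white)

First slot — +4 each step: 19, 23, 27, 31, 35 → 39.
Shade: black, grey, white, black, grey → white (repeats black → grey → white).
Combining the parts gives (39 : white).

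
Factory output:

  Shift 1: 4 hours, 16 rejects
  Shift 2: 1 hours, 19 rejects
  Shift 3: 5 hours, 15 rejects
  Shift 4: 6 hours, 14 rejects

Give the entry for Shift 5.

Hours — each term is the sum of the two before it: 4, 1, 5, 6 → 11.
Rejects goes 16, 19, 15, 14 → 9 (together with the hours always sums to 20).
Combining the parts gives 11 hours, 9 rejects.

11 hours, 9 rejects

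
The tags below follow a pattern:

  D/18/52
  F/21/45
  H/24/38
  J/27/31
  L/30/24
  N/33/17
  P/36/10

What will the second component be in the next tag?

For the letter, letters move forward 2 places in the alphabet: D, F, H, J, L, N, P → R.
Second component: +3 each step, so 18, 21, 24, 27, 30, 33, 36 → 39.
For the third component, −7 each step: 52, 45, 38, 31, 24, 17, 10 → 3.

39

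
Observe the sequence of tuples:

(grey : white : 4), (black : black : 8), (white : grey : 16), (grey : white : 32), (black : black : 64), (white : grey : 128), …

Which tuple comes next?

(grey : white : 256)

For the first shade, repeats grey → black → white: grey, black, white, grey, black, white → grey.
Second shade goes white, black, grey, white, black, grey → white (repeats white → black → grey).
Third entry: ×2 each step; 4, 8, 16, 32, 64, 128 → 256.
So the next tuple is (grey : white : 256).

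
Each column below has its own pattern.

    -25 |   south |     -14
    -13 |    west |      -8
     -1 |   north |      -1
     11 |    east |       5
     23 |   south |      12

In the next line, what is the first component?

First component goes -25, -13, -1, 11, 23 → 35 (+12 each step).
Direction: repeats south → west → north → east, so south, west, north, east, south → west.
Third component — alternating steps +6, +7, +6, +7, …: -14, -8, -1, 5, 12 → 18.

35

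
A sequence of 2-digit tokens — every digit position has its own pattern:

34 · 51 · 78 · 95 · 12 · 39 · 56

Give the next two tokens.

73, 90

For the first digit, +2 each step, mod 10: 3, 5, 7, 9, 1, 3, 5 → 7 → 9.
Second digit: −3 each step, mod 10; 4, 1, 8, 5, 2, 9, 6 → 3 → 0.
So the next two tokens are 73 and 90.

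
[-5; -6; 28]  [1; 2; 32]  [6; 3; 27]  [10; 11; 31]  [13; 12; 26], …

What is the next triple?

For the first slot, differences are 6, 5, 4, … (decreasing by 1 each time): -5, 1, 6, 10, 13 → 15.
Second slot — alternating steps +8, +1, +8, +1, …: -6, 2, 3, 11, 12 → 20.
Third slot: alternating steps +4, −5, +4, −5, …, so 28, 32, 27, 31, 26 → 30.
Combining the parts gives [15; 20; 30].

[15; 20; 30]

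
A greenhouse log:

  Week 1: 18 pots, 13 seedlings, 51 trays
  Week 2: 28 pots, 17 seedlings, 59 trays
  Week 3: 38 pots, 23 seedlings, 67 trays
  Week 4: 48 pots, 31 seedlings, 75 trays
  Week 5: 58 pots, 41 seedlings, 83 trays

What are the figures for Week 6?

Pots — +10 each step: 18, 28, 38, 48, 58 → 68.
Seedlings goes 13, 17, 23, 31, 41 → 53 (differences are 4, 6, 8, … (increasing by 2 each time)).
For the trays, +8 each step: 51, 59, 67, 75, 83 → 91.
So the next row is 68 pots, 53 seedlings, 91 trays.

68 pots, 53 seedlings, 91 trays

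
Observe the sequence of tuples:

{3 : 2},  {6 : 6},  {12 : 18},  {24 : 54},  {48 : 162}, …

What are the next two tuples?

First slot — ×2 each step: 3, 6, 12, 24, 48 → 96 → 192.
Second slot goes 2, 6, 18, 54, 162 → 486 → 1458 (×3 each step).
So the next two tuples are {96 : 486} and {192 : 1458}.

{96 : 486}, {192 : 1458}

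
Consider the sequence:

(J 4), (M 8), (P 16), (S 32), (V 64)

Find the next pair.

Letter goes J, M, P, S, V → Y (letters move forward 3 places in the alphabet).
Second slot — ×2 each step: 4, 8, 16, 32, 64 → 128.
So the next pair is (Y 128).

(Y 128)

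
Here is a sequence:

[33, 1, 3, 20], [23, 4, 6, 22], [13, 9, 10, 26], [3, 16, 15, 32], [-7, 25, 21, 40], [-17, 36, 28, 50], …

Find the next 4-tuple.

First value: −10 each step; 33, 23, 13, 3, -7, -17 → -27.
Second value: perfect squares: 1², 2², 3², …; 1, 4, 9, 16, 25, 36 → 49.
Third value goes 3, 6, 10, 15, 21, 28 → 36 (differences are 3, 4, 5, … (increasing by 1 each time)).
Fourth value: differences are 2, 4, 6, … (increasing by 2 each time); 20, 22, 26, 32, 40, 50 → 62.
Combining the parts gives [-27, 49, 36, 62].

[-27, 49, 36, 62]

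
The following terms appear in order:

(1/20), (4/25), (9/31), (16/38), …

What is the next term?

(25/46)

First entry: perfect squares: 1², 2², 3², …, so 1, 4, 9, 16 → 25.
For the second entry, differences are 5, 6, 7, … (increasing by 1 each time): 20, 25, 31, 38 → 46.
Putting it together: (25/46).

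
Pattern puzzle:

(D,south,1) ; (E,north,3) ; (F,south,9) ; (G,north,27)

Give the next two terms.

Letter: letters move forward 1 place in the alphabet; D, E, F, G → H → I.
Direction: south, north, south, north → south → north (alternates south ↔ north).
Third coordinate goes 1, 3, 9, 27 → 81 → 243 (×3 each step).
Putting the parts together: (H,south,81) and then (I,north,243).

(H,south,81), (I,north,243)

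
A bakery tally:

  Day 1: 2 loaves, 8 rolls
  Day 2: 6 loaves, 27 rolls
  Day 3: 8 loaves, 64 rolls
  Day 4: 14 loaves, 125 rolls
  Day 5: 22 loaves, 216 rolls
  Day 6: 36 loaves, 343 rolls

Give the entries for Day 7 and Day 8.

58 loaves, 512 rolls; 94 loaves, 729 rolls

Loaves: each term is the sum of the two before it; 2, 6, 8, 14, 22, 36 → 58 → 94.
Rolls — perfect cubes: 2³, 3³, 4³, …: 8, 27, 64, 125, 216, 343 → 512 → 729.
So the next two records are 58 loaves, 512 rolls and 94 loaves, 729 rolls.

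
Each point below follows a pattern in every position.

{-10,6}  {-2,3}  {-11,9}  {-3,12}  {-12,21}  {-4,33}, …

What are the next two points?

{-13,54}, {-5,87}

For the first part, alternating steps +8, −9, +8, −9, …: -10, -2, -11, -3, -12, -4 → -13 → -5.
Second part goes 6, 3, 9, 12, 21, 33 → 54 → 87 (each term is the sum of the two before it).
Putting the parts together: {-13,54} and then {-5,87}.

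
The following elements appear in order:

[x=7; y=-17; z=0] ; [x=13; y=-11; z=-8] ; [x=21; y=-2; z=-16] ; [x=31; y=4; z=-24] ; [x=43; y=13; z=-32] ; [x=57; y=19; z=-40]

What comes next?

X goes 7, 13, 21, 31, 43, 57 → 73 (differences are 6, 8, 10, … (increasing by 2 each time)).
Y — alternating steps +6, +9, +6, +9, …: -17, -11, -2, 4, 13, 19 → 28.
Z: −8 each step; 0, -8, -16, -24, -32, -40 → -48.
Putting it together: [x=73; y=28; z=-48].

[x=73; y=28; z=-48]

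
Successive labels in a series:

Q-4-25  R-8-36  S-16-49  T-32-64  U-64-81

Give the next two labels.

V-128-100 then W-256-121

Letter: letters move forward 1 place in the alphabet; Q, R, S, T, U → V → W.
Second component: ×2 each step, so 4, 8, 16, 32, 64 → 128 → 256.
Third component — perfect squares: 5², 6², 7², …: 25, 36, 49, 64, 81 → 100 → 121.
Putting the parts together: V-128-100 and then W-256-121.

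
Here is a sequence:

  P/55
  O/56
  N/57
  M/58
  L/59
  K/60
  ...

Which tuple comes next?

J/61

Letter: letters move back 1 place in the alphabet, so P, O, N, M, L, K → J.
Second value: 55, 56, 57, 58, 59, 60 → 61 (+1 each step).
Putting it together: J/61.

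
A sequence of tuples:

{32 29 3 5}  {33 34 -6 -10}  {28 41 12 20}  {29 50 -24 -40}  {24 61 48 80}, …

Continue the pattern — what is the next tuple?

{25 74 -96 -160}

First value: 32, 33, 28, 29, 24 → 25 (alternating steps +1, −5, +1, −5, …).
Second value: 29, 34, 41, 50, 61 → 74 (differences are 5, 7, 9, … (increasing by 2 each time)).
Third value goes 3, -6, 12, -24, 48 → -96 (×(-2) each step).
Fourth value: 5, -10, 20, -40, 80 → -160 (×(-2) each step).
Putting it together: {25 74 -96 -160}.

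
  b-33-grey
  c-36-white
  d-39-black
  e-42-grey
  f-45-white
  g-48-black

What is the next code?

Letter: letters move forward 1 place in the alphabet, so b, c, d, e, f, g → h.
Second component: +3 each step; 33, 36, 39, 42, 45, 48 → 51.
Shade: repeats grey → white → black, so grey, white, black, grey, white, black → grey.
Combining the parts gives h-51-grey.

h-51-grey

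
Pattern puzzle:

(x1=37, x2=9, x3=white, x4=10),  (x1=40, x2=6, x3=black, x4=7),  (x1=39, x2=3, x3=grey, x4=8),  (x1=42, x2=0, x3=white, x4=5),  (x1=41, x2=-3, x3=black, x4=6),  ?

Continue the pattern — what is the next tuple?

(x1=44, x2=-6, x3=grey, x4=3)

X1: alternating steps +3, −1, +3, −1, …; 37, 40, 39, 42, 41 → 44.
X2: 9, 6, 3, 0, -3 → -6 (−3 each step).
For the x3, repeats white → black → grey: white, black, grey, white, black → grey.
X4 — together with the x1 always sums to 47: 10, 7, 8, 5, 6 → 3.
Putting it together: (x1=44, x2=-6, x3=grey, x4=3).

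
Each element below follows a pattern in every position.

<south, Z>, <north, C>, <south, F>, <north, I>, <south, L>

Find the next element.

<north, O>

Direction: alternates south ↔ north; south, north, south, north, south → north.
Letter — letters move forward 3 places in the alphabet, wrapping Z→A: Z, C, F, I, L → O.
Combining the parts gives <north, O>.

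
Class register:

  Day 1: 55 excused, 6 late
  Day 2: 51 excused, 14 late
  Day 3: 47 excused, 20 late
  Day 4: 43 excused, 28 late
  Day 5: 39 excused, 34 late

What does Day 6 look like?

35 excused, 42 late

Excused: 55, 51, 47, 43, 39 → 35 (−4 each step).
Late goes 6, 14, 20, 28, 34 → 42 (alternating steps +8, +6, +8, +6, …).
Combining the parts gives 35 excused, 42 late.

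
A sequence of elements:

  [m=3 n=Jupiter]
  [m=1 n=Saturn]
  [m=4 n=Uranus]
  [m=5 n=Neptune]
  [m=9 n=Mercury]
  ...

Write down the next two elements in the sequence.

M goes 3, 1, 4, 5, 9 → 14 → 23 (each term is the sum of the two before it).
N: runs through the planets Mercury→Neptune; Jupiter, Saturn, Uranus, Neptune, Mercury → Venus → Earth.
So the next two elements are [m=14 n=Venus] and [m=23 n=Earth].

[m=14 n=Venus], [m=23 n=Earth]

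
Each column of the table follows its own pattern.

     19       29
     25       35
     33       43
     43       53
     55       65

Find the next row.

69  79

First component: 19, 25, 33, 43, 55 → 69 (differences are 6, 8, 10, … (increasing by 2 each time)).
Second component — always 10 more than the first component: 29, 35, 43, 53, 65 → 79.
Putting it together: 69  79.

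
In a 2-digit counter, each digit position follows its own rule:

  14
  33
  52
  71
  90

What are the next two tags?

First digit: 1, 3, 5, 7, 9 → 1 → 3 (+2 each step, mod 10).
Second digit: 4, 3, 2, 1, 0 → 9 → 8 (−1 each step, mod 10).
So the next two tags are 19 and 38.

19 then 38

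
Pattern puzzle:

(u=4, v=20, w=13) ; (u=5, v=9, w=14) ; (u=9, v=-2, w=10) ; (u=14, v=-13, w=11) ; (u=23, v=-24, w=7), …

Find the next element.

(u=37, v=-35, w=8)

For the u, each term is the sum of the two before it: 4, 5, 9, 14, 23 → 37.
V goes 20, 9, -2, -13, -24 → -35 (−11 each step).
W: 13, 14, 10, 11, 7 → 8 (alternating steps +1, −4, +1, −4, …).
Putting it together: (u=37, v=-35, w=8).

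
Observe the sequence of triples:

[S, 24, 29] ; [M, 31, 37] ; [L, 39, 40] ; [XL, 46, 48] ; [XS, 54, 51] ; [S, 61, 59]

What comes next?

[M, 69, 62]

Size: S, M, L, XL, XS, S → M (repeats S → M → L → XL → XS).
Second part: 24, 31, 39, 46, 54, 61 → 69 (alternating steps +7, +8, +7, +8, …).
Third part goes 29, 37, 40, 48, 51, 59 → 62 (alternating steps +8, +3, +8, +3, …).
Combining the parts gives [M, 69, 62].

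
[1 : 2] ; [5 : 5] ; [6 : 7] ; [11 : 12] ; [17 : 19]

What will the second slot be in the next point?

31

Second slot: each term is the sum of the two before it, so 2, 5, 7, 12, 19 → 31.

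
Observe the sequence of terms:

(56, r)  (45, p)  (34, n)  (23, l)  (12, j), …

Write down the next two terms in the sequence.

First entry: 56, 45, 34, 23, 12 → 1 → -10 (−11 each step).
Letter — letters move back 2 places in the alphabet: r, p, n, l, j → h → f.
So the next two terms are (1, h) and (-10, f).

(1, h), (-10, f)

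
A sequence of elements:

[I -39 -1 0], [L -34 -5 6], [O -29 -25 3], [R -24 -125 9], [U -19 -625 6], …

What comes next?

[X -14 -3125 12]

For the letter, letters move forward 3 places in the alphabet: I, L, O, R, U → X.
Second slot: -39, -34, -29, -24, -19 → -14 (+5 each step).
Third slot goes -1, -5, -25, -125, -625 → -3125 (×5 each step).
Fourth slot goes 0, 6, 3, 9, 6 → 12 (alternating steps +6, −3, +6, −3, …).
So the next element is [X -14 -3125 12].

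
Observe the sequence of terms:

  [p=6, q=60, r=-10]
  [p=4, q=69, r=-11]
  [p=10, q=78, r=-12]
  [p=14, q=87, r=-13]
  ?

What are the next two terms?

P goes 6, 4, 10, 14 → 24 → 38 (each term is the sum of the two before it).
For the q, +9 each step: 60, 69, 78, 87 → 96 → 105.
R: −1 each step, so -10, -11, -12, -13 → -14 → -15.
So the next two terms are [p=24, q=96, r=-14] and [p=38, q=105, r=-15].

[p=24, q=96, r=-14], [p=38, q=105, r=-15]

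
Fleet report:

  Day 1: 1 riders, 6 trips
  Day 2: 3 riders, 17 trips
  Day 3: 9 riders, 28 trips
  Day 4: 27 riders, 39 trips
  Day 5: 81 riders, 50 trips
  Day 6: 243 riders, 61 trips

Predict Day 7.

Riders goes 1, 3, 9, 27, 81, 243 → 729 (×3 each step).
Trips: 6, 17, 28, 39, 50, 61 → 72 (+11 each step).
Putting it together: 729 riders, 72 trips.

729 riders, 72 trips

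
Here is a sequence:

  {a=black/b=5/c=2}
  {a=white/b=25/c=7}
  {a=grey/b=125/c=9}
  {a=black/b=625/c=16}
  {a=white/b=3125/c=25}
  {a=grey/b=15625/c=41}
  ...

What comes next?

{a=black/b=78125/c=66}

A — repeats black → white → grey: black, white, grey, black, white, grey → black.
For the b, ×5 each step: 5, 25, 125, 625, 3125, 15625 → 78125.
For the c, each term is the sum of the two before it: 2, 7, 9, 16, 25, 41 → 66.
Putting it together: {a=black/b=78125/c=66}.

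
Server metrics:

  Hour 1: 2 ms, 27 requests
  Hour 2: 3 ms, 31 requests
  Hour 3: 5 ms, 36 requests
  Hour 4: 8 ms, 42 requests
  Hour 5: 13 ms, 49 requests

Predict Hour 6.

Ms: each term is the sum of the two before it; 2, 3, 5, 8, 13 → 21.
Requests: 27, 31, 36, 42, 49 → 57 (differences are 4, 5, 6, … (increasing by 1 each time)).
Putting it together: 21 ms, 57 requests.

21 ms, 57 requests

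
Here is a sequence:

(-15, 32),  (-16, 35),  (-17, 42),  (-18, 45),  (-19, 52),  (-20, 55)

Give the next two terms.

(-21, 62), (-22, 65)

For the first part, −1 each step: -15, -16, -17, -18, -19, -20 → -21 → -22.
Second part: alternating steps +3, +7, +3, +7, …, so 32, 35, 42, 45, 52, 55 → 62 → 65.
So the next two terms are (-21, 62) and (-22, 65).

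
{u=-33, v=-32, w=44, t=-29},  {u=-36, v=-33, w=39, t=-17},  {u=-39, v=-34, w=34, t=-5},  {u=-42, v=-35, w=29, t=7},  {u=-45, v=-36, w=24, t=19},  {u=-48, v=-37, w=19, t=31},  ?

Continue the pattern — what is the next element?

U — −3 each step: -33, -36, -39, -42, -45, -48 → -51.
V — −1 each step: -32, -33, -34, -35, -36, -37 → -38.
W — −5 each step: 44, 39, 34, 29, 24, 19 → 14.
T goes -29, -17, -5, 7, 19, 31 → 43 (+12 each step).
Putting it together: {u=-51, v=-38, w=14, t=43}.

{u=-51, v=-38, w=14, t=43}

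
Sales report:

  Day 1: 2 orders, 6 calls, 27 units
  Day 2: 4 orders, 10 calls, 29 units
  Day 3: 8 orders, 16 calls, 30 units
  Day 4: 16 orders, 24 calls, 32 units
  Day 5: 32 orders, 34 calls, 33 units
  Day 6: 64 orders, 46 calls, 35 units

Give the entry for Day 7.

Orders: 2, 4, 8, 16, 32, 64 → 128 (×2 each step).
Calls goes 6, 10, 16, 24, 34, 46 → 60 (differences are 4, 6, 8, … (increasing by 2 each time)).
Units: 27, 29, 30, 32, 33, 35 → 36 (alternating steps +2, +1, +2, +1, …).
Combining the parts gives 128 orders, 60 calls, 36 units.

128 orders, 60 calls, 36 units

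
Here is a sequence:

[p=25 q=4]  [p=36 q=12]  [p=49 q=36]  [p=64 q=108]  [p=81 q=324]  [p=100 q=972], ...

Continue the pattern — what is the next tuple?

P: perfect squares: 5², 6², 7², …, so 25, 36, 49, 64, 81, 100 → 121.
For the q, ×3 each step: 4, 12, 36, 108, 324, 972 → 2916.
Putting it together: [p=121 q=2916].

[p=121 q=2916]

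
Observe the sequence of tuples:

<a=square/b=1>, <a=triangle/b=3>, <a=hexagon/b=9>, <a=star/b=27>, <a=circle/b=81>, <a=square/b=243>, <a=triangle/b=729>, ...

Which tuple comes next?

<a=hexagon/b=2187>

A: square, triangle, hexagon, star, circle, square, triangle → hexagon (repeats square → triangle → hexagon → star → circle).
B — ×3 each step: 1, 3, 9, 27, 81, 243, 729 → 2187.
So the next tuple is <a=hexagon/b=2187>.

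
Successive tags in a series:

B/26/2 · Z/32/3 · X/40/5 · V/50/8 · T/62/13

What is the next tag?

R/76/21

Letter: B, Z, X, V, T → R (letters move back 2 places in the alphabet, wrapping A→Z).
Second component: differences are 6, 8, 10, … (increasing by 2 each time); 26, 32, 40, 50, 62 → 76.
Third component — each term is the sum of the two before it: 2, 3, 5, 8, 13 → 21.
So the next tag is R/76/21.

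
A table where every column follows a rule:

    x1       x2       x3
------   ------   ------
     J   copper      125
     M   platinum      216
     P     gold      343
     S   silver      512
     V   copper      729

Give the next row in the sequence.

Column x1: letters move forward 3 places in the alphabet; J, M, P, S, V → Y.
Column x2: repeats copper → platinum → gold → silver, so copper, platinum, gold, silver, copper → platinum.
Column x3: 125, 216, 343, 512, 729 → 1000 (perfect cubes: 5³, 6³, 7³, …).
Combining the parts gives Y  platinum  1000.

Y  platinum  1000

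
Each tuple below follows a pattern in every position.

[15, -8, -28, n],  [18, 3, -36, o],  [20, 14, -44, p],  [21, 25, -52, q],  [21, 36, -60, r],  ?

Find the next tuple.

[20, 47, -68, s]

For the first slot, differences are 3, 2, 1, … (decreasing by 1 each time): 15, 18, 20, 21, 21 → 20.
For the second slot, +11 each step: -8, 3, 14, 25, 36 → 47.
Third slot: −8 each step; -28, -36, -44, -52, -60 → -68.
Letter goes n, o, p, q, r → s (letters move forward 1 place in the alphabet).
Putting it together: [20, 47, -68, s].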